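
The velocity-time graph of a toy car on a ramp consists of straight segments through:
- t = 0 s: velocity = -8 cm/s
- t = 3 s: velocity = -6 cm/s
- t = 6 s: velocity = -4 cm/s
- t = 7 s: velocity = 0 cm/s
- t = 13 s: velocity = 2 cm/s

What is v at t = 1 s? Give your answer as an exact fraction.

-22/3 cm/s

On 0–3 s the graph is linear from -8 to -6 cm/s: v(1) = -8 + (-6 − -8)·(1 − 0)/(3 − 0) = -22/3 cm/s.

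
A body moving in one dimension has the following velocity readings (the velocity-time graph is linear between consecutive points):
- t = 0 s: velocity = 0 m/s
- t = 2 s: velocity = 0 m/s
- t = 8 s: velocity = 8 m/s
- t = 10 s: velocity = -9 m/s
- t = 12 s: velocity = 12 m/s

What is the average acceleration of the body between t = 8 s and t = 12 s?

Average acceleration = Δv/Δt = (12 − 8)/(12 − 8) = 1 m/s².

1 m/s²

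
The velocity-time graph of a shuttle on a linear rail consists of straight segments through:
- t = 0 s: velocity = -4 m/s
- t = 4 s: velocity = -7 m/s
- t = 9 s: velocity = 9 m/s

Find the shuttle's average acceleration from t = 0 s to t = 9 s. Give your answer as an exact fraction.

13/9 m/s²

Average acceleration = Δv/Δt = (9 − -4)/(9 − 0) = 13/9 m/s².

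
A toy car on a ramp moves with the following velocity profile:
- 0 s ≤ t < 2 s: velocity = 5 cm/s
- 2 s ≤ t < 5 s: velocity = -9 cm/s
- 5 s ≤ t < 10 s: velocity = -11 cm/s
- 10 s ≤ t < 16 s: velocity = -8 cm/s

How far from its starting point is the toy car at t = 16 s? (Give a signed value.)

-120 cm

Displacement is the signed area under the v-t curve.
0–2 s: 5 × 2 = 10 cm
2–5 s: -9 × 3 = -27 cm
5–10 s: -11 × 5 = -55 cm
10–16 s: -8 × 6 = -48 cm
Net displacement = -120 cm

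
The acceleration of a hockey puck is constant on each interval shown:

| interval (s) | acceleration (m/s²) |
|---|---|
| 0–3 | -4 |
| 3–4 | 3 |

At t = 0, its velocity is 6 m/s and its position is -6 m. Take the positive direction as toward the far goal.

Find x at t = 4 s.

-10.5 m

On each constant-a segment, Δv = aΔt and Δx = v₀Δt + ½aΔt²; chain segment to segment.
0–3 s: v starts 6 m/s; Δx = 6·3 + ½·-4·3² = 0 m; v ends -6 m/s.
3–4 s: v starts -6 m/s; Δx = -6·1 + ½·3·1² = -4.5 m; v ends -3 m/s.
x(4) = -6 + Σ Δx = -10.5 m.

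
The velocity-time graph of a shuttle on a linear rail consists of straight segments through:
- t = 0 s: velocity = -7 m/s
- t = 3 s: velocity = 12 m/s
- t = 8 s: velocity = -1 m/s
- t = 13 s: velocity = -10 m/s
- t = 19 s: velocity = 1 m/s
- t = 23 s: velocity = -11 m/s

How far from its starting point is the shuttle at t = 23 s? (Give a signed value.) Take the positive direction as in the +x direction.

-39.5 m

Net displacement equals the area under the velocity-time graph (areas below the axis count negative).
0–3 s: ½(-7 + 12)(3) = 7.5 m
3–8 s: ½(12 + -1)(5) = 27.5 m
8–13 s: ½(-1 + -10)(5) = -27.5 m
13–19 s: ½(-10 + 1)(6) = -27 m
19–23 s: ½(1 + -11)(4) = -20 m
Net displacement = -39.5 m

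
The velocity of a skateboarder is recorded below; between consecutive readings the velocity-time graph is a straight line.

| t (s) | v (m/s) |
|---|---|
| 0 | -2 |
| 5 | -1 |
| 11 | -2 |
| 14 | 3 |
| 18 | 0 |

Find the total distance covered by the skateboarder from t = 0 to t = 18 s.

26.4 m

Distance (not displacement) is the total path length: add the absolute areas under v-t.
0–5 s: |½(-2 + -1)(5)| = 7.5 m
5–11 s: |½(-1 + -2)(6)| = 9 m
11–14 s: v = 0 at t = 12.2 s; triangle areas 1.2 + 2.7 = 3.9 m
14–18 s: |½(3 + 0)(4)| = 6 m
Total distance = 26.4 m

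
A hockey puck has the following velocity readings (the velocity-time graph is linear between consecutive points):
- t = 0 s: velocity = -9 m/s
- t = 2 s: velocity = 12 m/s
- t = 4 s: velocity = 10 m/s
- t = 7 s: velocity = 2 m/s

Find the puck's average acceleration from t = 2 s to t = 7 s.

-2 m/s²

Average acceleration = Δv/Δt = (2 − 12)/(7 − 2) = -2 m/s².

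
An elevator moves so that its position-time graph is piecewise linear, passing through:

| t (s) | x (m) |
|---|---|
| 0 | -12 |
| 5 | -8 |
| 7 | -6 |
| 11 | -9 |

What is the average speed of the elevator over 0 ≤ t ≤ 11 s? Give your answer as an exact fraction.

Average speed = (total path length)/(elapsed time); on a piecewise-linear x-t graph the path length is Σ|Δx|.
0–5 s: |Δx| = |-8 − -12| = 4 m
5–7 s: |Δx| = |-6 − -8| = 2 m
7–11 s: |Δx| = |-9 − -6| = 3 m
Total path = 9 m; average speed = 9/11 = 9/11 m/s.

9/11 m/s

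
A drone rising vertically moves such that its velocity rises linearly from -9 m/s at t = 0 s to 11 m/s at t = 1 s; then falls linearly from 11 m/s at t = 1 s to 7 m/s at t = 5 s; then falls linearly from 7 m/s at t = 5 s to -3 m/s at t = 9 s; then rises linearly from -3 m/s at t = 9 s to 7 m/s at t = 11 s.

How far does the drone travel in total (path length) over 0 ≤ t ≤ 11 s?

58.45 m

Distance (not displacement) is the total path length: add the absolute areas under v-t.
0–1 s: v = 0 at t = 0.45 s; triangle areas 2.025 + 3.025 = 5.05 m
1–5 s: |½(11 + 7)(4)| = 36 m
5–9 s: v = 0 at t = 7.8 s; triangle areas 9.8 + 1.8 = 11.6 m
9–11 s: v = 0 at t = 9.6 s; triangle areas 0.9 + 4.9 = 5.8 m
Total distance = 58.45 m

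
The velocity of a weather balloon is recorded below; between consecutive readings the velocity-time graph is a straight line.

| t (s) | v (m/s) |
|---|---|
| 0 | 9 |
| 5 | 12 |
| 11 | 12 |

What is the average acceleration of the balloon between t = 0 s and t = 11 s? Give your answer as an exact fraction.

3/11 m/s²

Average acceleration = Δv/Δt = (12 − 9)/(11 − 0) = 3/11 m/s².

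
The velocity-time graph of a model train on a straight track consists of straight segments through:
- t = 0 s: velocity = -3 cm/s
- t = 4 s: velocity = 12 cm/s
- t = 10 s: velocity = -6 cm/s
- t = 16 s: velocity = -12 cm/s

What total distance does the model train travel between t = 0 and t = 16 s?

104.4 cm

Total distance travelled is ∫|v| dt — sum the magnitudes of each area piece.
0–4 s: v = 0 at t = 0.8 s; triangle areas 1.2 + 19.2 = 20.4 cm
4–10 s: v = 0 at t = 8 s; triangle areas 24 + 6 = 30 cm
10–16 s: |½(-6 + -12)(6)| = 54 cm
Total distance = 104.4 cm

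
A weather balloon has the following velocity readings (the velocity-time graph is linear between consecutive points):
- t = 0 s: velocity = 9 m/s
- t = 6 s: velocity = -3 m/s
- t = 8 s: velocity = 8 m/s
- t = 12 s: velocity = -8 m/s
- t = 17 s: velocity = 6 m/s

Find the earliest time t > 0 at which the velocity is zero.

t = 4.5 s

v changes sign on 0–6 s (from 9 to -3); the graph is linear there, so v = 0 at t = 0 + (-9)·(6 − 0)/(-3 − 9) = 4.5 s.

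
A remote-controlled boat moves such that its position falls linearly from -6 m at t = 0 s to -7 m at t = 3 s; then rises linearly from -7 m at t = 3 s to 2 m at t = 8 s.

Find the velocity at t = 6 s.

Velocity is the slope of the x-t graph on 3–8 s: (2 − -7)/(8 − 3) = 1.8 m/s.

1.8 m/s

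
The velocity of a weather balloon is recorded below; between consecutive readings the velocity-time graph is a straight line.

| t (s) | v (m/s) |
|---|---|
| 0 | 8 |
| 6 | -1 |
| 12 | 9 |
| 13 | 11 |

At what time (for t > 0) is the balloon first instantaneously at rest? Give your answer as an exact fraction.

v changes sign on 0–6 s (from 8 to -1); the graph is linear there, so v = 0 at t = 0 + (-8)·(6 − 0)/(-1 − 8) = 16/3 s.

t = 16/3 s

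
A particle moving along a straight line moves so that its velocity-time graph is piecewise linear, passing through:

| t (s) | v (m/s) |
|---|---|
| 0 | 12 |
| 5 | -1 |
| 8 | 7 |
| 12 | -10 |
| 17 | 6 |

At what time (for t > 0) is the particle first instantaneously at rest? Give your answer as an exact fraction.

t = 60/13 s

v changes sign on 0–5 s (from 12 to -1); the graph is linear there, so v = 0 at t = 0 + (-12)·(5 − 0)/(-1 − 12) = 60/13 s.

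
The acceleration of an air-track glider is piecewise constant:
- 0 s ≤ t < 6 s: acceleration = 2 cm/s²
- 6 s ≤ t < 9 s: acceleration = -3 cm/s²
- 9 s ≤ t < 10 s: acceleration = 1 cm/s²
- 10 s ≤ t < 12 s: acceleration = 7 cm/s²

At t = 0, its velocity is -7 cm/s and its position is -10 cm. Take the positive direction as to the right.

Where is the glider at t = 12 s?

On each constant-a segment, Δv = aΔt and Δx = v₀Δt + ½aΔt²; chain segment to segment.
0–6 s: v starts -7 cm/s; Δx = -7·6 + ½·2·6² = -6 cm; v ends 5 cm/s.
6–9 s: v starts 5 cm/s; Δx = 5·3 + ½·-3·3² = 1.5 cm; v ends -4 cm/s.
9–10 s: v starts -4 cm/s; Δx = -4·1 + ½·1·1² = -3.5 cm; v ends -3 cm/s.
10–12 s: v starts -3 cm/s; Δx = -3·2 + ½·7·2² = 8 cm; v ends 11 cm/s.
x(12) = -10 + Σ Δx = -10 cm.

-10 cm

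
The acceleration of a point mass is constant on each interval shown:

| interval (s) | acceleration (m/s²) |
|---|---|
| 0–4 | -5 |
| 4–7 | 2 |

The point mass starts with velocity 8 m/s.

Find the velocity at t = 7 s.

-6 m/s

Δv equals the area under the a-t graph; then v = v₀ + Δv.
0–4 s: -5 × 4 = -20 m/s
4–7 s: 2 × 3 = 6 m/s
Δv = -14 m/s, so v(7) = 8 + (-14) = -6 m/s.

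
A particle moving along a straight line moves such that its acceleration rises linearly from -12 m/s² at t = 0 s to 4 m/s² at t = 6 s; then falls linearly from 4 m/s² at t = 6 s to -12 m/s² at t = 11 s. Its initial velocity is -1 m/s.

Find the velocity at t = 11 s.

-45 m/s

Δv equals the area under the a-t graph; then v = v₀ + Δv.
0–6 s: ½(-12 + 4)(6) = -24 m/s
6–11 s: ½(4 + -12)(5) = -20 m/s
Δv = -44 m/s, so v(11) = -1 + (-44) = -45 m/s.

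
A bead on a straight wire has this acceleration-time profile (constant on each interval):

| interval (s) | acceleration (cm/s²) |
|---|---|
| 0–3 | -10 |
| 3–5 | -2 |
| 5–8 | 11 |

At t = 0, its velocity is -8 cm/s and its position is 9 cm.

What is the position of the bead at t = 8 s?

-216.5 cm

On each constant-a segment, Δv = aΔt and Δx = v₀Δt + ½aΔt²; chain segment to segment.
0–3 s: v starts -8 cm/s; Δx = -8·3 + ½·-10·3² = -69 cm; v ends -38 cm/s.
3–5 s: v starts -38 cm/s; Δx = -38·2 + ½·-2·2² = -80 cm; v ends -42 cm/s.
5–8 s: v starts -42 cm/s; Δx = -42·3 + ½·11·3² = -76.5 cm; v ends -9 cm/s.
x(8) = 9 + Σ Δx = -216.5 cm.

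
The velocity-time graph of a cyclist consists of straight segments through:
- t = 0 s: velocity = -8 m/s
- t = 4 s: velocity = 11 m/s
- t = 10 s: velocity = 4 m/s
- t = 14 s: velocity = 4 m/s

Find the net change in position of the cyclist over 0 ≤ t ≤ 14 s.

Displacement is the signed area under the v-t curve.
0–4 s: ½(-8 + 11)(4) = 6 m
4–10 s: ½(11 + 4)(6) = 45 m
10–14 s: 4 × 4 = 16 m
Net displacement = 67 m

67 m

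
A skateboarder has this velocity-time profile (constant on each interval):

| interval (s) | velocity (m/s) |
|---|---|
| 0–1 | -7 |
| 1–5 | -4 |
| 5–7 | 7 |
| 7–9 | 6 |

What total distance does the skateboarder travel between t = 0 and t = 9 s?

49 m

Total distance travelled is ∫|v| dt — sum the magnitudes of each area piece.
0–1 s: |-7| × 1 = 7 m
1–5 s: |-4| × 4 = 16 m
5–7 s: |7| × 2 = 14 m
7–9 s: |6| × 2 = 12 m
Total distance = 49 m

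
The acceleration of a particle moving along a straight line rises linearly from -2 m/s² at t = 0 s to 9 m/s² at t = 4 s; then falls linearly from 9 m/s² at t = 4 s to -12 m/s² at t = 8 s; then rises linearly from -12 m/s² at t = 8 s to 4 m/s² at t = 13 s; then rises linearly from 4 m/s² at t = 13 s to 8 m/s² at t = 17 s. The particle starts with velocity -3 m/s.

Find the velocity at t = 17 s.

Δv equals the area under the a-t graph; then v = v₀ + Δv.
0–4 s: ½(-2 + 9)(4) = 14 m/s
4–8 s: ½(9 + -12)(4) = -6 m/s
8–13 s: ½(-12 + 4)(5) = -20 m/s
13–17 s: ½(4 + 8)(4) = 24 m/s
Δv = 12 m/s, so v(17) = -3 + (12) = 9 m/s.

9 m/s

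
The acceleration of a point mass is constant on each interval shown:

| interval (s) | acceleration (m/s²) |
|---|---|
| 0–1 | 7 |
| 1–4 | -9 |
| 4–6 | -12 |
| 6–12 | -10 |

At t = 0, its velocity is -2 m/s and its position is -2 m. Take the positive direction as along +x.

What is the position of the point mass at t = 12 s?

-550 m

On each constant-a segment, Δv = aΔt and Δx = v₀Δt + ½aΔt²; chain segment to segment.
0–1 s: v starts -2 m/s; Δx = -2·1 + ½·7·1² = 1.5 m; v ends 5 m/s.
1–4 s: v starts 5 m/s; Δx = 5·3 + ½·-9·3² = -25.5 m; v ends -22 m/s.
4–6 s: v starts -22 m/s; Δx = -22·2 + ½·-12·2² = -68 m; v ends -46 m/s.
6–12 s: v starts -46 m/s; Δx = -46·6 + ½·-10·6² = -456 m; v ends -106 m/s.
x(12) = -2 + Σ Δx = -550 m.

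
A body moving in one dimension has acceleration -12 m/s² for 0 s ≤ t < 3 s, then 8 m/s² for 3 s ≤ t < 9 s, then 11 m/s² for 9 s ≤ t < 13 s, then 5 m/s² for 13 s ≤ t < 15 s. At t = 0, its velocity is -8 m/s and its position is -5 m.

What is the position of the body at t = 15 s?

On each constant-a segment, Δv = aΔt and Δx = v₀Δt + ½aΔt²; chain segment to segment.
0–3 s: v starts -8 m/s; Δx = -8·3 + ½·-12·3² = -78 m; v ends -44 m/s.
3–9 s: v starts -44 m/s; Δx = -44·6 + ½·8·6² = -120 m; v ends 4 m/s.
9–13 s: v starts 4 m/s; Δx = 4·4 + ½·11·4² = 104 m; v ends 48 m/s.
13–15 s: v starts 48 m/s; Δx = 48·2 + ½·5·2² = 106 m; v ends 58 m/s.
x(15) = -5 + Σ Δx = 7 m.

7 m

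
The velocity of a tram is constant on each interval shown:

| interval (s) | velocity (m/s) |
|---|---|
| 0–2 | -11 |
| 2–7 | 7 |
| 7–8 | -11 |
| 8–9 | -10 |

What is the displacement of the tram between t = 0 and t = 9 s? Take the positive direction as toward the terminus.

-8 m

Displacement is the signed area under the v-t curve.
0–2 s: -11 × 2 = -22 m
2–7 s: 7 × 5 = 35 m
7–8 s: -11 × 1 = -11 m
8–9 s: -10 × 1 = -10 m
Net displacement = -8 m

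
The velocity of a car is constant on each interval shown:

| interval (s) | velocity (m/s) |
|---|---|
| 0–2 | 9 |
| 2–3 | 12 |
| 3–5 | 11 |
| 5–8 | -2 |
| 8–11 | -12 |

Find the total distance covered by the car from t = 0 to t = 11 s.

Distance (not displacement) is the total path length: add the absolute areas under v-t.
0–2 s: |9| × 2 = 18 m
2–3 s: |12| × 1 = 12 m
3–5 s: |11| × 2 = 22 m
5–8 s: |-2| × 3 = 6 m
8–11 s: |-12| × 3 = 36 m
Total distance = 94 m

94 m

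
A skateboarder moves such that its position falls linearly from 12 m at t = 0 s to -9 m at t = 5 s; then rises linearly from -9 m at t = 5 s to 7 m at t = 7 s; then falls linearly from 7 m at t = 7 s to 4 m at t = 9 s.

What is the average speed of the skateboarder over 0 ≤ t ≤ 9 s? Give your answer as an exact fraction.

40/9 m/s

Average speed = (total path length)/(elapsed time); on a piecewise-linear x-t graph the path length is Σ|Δx|.
0–5 s: |Δx| = |-9 − 12| = 21 m
5–7 s: |Δx| = |7 − -9| = 16 m
7–9 s: |Δx| = |4 − 7| = 3 m
Total path = 40 m; average speed = 40/9 = 40/9 m/s.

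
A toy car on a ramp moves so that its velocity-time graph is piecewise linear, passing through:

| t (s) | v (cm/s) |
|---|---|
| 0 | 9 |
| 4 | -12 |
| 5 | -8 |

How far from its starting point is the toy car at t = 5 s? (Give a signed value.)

Net displacement equals the area under the velocity-time graph (areas below the axis count negative).
0–4 s: ½(9 + -12)(4) = -6 cm
4–5 s: ½(-12 + -8)(1) = -10 cm
Net displacement = -16 cm

-16 cm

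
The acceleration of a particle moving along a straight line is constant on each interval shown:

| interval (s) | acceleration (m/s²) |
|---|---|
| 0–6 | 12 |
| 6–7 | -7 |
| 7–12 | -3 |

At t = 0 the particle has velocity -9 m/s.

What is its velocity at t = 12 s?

Δv equals the area under the a-t graph; then v = v₀ + Δv.
0–6 s: 12 × 6 = 72 m/s
6–7 s: -7 × 1 = -7 m/s
7–12 s: -3 × 5 = -15 m/s
Δv = 50 m/s, so v(12) = -9 + (50) = 41 m/s.

41 m/s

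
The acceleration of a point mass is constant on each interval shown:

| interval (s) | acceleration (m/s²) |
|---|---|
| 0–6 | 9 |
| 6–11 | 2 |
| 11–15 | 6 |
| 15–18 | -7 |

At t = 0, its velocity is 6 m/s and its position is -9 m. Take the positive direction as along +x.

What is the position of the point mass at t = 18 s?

1092.5 m

On each constant-a segment, Δv = aΔt and Δx = v₀Δt + ½aΔt²; chain segment to segment.
0–6 s: v starts 6 m/s; Δx = 6·6 + ½·9·6² = 198 m; v ends 60 m/s.
6–11 s: v starts 60 m/s; Δx = 60·5 + ½·2·5² = 325 m; v ends 70 m/s.
11–15 s: v starts 70 m/s; Δx = 70·4 + ½·6·4² = 328 m; v ends 94 m/s.
15–18 s: v starts 94 m/s; Δx = 94·3 + ½·-7·3² = 250.5 m; v ends 73 m/s.
x(18) = -9 + Σ Δx = 1092.5 m.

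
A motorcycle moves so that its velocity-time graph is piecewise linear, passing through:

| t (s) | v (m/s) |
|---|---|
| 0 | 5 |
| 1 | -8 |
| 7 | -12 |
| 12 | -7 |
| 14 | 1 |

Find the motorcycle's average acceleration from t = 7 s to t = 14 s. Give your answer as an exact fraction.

Average acceleration = Δv/Δt = (1 − -12)/(14 − 7) = 13/7 m/s².

13/7 m/s²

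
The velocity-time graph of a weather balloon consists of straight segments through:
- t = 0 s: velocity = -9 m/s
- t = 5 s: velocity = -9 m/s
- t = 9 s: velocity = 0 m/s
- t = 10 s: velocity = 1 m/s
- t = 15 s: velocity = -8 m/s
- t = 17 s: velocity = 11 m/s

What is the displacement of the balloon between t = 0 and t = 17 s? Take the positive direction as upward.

-77 m

Net displacement equals the area under the velocity-time graph (areas below the axis count negative).
0–5 s: -9 × 5 = -45 m
5–9 s: ½(-9 + 0)(4) = -18 m
9–10 s: ½(0 + 1)(1) = 0.5 m
10–15 s: ½(1 + -8)(5) = -17.5 m
15–17 s: ½(-8 + 11)(2) = 3 m
Net displacement = -77 m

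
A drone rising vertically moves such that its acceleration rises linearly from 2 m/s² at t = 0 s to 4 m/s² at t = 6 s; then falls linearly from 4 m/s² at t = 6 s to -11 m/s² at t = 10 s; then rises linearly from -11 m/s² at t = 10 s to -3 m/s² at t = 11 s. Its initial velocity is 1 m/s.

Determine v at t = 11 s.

-2 m/s

Δv equals the area under the a-t graph; then v = v₀ + Δv.
0–6 s: ½(2 + 4)(6) = 18 m/s
6–10 s: ½(4 + -11)(4) = -14 m/s
10–11 s: ½(-11 + -3)(1) = -7 m/s
Δv = -3 m/s, so v(11) = 1 + (-3) = -2 m/s.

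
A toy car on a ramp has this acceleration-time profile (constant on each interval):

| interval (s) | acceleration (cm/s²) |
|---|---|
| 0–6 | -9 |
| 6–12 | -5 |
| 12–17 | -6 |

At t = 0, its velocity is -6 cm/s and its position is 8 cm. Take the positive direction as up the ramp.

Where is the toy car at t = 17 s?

-1165 cm

On each constant-a segment, Δv = aΔt and Δx = v₀Δt + ½aΔt²; chain segment to segment.
0–6 s: v starts -6 cm/s; Δx = -6·6 + ½·-9·6² = -198 cm; v ends -60 cm/s.
6–12 s: v starts -60 cm/s; Δx = -60·6 + ½·-5·6² = -450 cm; v ends -90 cm/s.
12–17 s: v starts -90 cm/s; Δx = -90·5 + ½·-6·5² = -525 cm; v ends -120 cm/s.
x(17) = 8 + Σ Δx = -1165 cm.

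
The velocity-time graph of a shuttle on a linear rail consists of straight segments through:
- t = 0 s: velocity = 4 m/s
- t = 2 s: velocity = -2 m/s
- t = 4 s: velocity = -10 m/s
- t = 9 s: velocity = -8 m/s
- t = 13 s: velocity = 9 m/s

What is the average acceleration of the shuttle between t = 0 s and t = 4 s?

-3.5 m/s²

Average acceleration = Δv/Δt = (-10 − 4)/(4 − 0) = -3.5 m/s².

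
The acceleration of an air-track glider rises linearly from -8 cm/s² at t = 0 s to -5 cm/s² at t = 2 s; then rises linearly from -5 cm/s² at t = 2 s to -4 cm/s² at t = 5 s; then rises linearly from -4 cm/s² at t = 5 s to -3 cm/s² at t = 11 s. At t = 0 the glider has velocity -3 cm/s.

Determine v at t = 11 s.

-50.5 cm/s

Δv equals the area under the a-t graph; then v = v₀ + Δv.
0–2 s: ½(-8 + -5)(2) = -13 cm/s
2–5 s: ½(-5 + -4)(3) = -13.5 cm/s
5–11 s: ½(-4 + -3)(6) = -21 cm/s
Δv = -47.5 cm/s, so v(11) = -3 + (-47.5) = -50.5 cm/s.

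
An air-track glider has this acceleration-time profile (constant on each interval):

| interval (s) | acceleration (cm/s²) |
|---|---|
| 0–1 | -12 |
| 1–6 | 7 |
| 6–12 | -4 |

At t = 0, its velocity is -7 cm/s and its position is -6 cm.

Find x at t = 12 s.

On each constant-a segment, Δv = aΔt and Δx = v₀Δt + ½aΔt²; chain segment to segment.
0–1 s: v starts -7 cm/s; Δx = -7·1 + ½·-12·1² = -13 cm; v ends -19 cm/s.
1–6 s: v starts -19 cm/s; Δx = -19·5 + ½·7·5² = -7.5 cm; v ends 16 cm/s.
6–12 s: v starts 16 cm/s; Δx = 16·6 + ½·-4·6² = 24 cm; v ends -8 cm/s.
x(12) = -6 + Σ Δx = -2.5 cm.

-2.5 cm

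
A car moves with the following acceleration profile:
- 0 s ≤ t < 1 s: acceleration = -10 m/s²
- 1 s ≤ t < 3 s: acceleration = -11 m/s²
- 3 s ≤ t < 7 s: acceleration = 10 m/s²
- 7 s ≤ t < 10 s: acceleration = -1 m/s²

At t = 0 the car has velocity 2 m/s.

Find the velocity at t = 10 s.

7 m/s

Δv equals the area under the a-t graph; then v = v₀ + Δv.
0–1 s: -10 × 1 = -10 m/s
1–3 s: -11 × 2 = -22 m/s
3–7 s: 10 × 4 = 40 m/s
7–10 s: -1 × 3 = -3 m/s
Δv = 5 m/s, so v(10) = 2 + (5) = 7 m/s.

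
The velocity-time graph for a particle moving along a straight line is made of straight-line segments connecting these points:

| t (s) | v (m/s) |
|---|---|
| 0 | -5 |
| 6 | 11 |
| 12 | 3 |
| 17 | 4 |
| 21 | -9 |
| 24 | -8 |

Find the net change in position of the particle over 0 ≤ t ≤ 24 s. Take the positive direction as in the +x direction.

Displacement is the signed area under the v-t curve.
0–6 s: ½(-5 + 11)(6) = 18 m
6–12 s: ½(11 + 3)(6) = 42 m
12–17 s: ½(3 + 4)(5) = 17.5 m
17–21 s: ½(4 + -9)(4) = -10 m
21–24 s: ½(-9 + -8)(3) = -25.5 m
Net displacement = 42 m

42 m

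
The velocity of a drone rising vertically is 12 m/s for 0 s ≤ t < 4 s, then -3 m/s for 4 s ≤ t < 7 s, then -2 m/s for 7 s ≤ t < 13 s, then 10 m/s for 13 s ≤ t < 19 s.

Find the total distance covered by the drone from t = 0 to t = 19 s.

129 m

Total distance travelled is ∫|v| dt — sum the magnitudes of each area piece.
0–4 s: |12| × 4 = 48 m
4–7 s: |-3| × 3 = 9 m
7–13 s: |-2| × 6 = 12 m
13–19 s: |10| × 6 = 60 m
Total distance = 129 m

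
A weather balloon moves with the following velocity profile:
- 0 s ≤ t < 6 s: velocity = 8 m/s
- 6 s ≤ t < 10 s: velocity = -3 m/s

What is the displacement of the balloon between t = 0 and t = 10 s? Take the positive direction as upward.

36 m

Net displacement equals the area under the velocity-time graph (areas below the axis count negative).
0–6 s: 8 × 6 = 48 m
6–10 s: -3 × 4 = -12 m
Net displacement = 36 m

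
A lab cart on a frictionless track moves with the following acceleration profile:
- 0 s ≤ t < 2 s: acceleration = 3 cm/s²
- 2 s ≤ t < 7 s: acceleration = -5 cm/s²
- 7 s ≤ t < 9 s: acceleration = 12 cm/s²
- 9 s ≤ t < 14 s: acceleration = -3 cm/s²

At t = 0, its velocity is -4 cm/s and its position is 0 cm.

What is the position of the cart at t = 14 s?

On each constant-a segment, Δv = aΔt and Δx = v₀Δt + ½aΔt²; chain segment to segment.
0–2 s: v starts -4 cm/s; Δx = -4·2 + ½·3·2² = -2 cm; v ends 2 cm/s.
2–7 s: v starts 2 cm/s; Δx = 2·5 + ½·-5·5² = -52.5 cm; v ends -23 cm/s.
7–9 s: v starts -23 cm/s; Δx = -23·2 + ½·12·2² = -22 cm; v ends 1 cm/s.
9–14 s: v starts 1 cm/s; Δx = 1·5 + ½·-3·5² = -32.5 cm; v ends -14 cm/s.
x(14) = 0 + Σ Δx = -109 cm.

-109 cm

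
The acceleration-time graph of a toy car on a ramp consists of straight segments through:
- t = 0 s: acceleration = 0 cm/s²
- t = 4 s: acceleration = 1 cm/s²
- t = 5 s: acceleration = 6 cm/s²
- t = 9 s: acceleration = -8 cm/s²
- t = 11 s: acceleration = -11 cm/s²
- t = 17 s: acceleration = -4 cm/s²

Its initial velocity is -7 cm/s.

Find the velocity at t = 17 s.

-69.5 cm/s

Δv equals the area under the a-t graph; then v = v₀ + Δv.
0–4 s: ½(0 + 1)(4) = 2 cm/s
4–5 s: ½(1 + 6)(1) = 3.5 cm/s
5–9 s: ½(6 + -8)(4) = -4 cm/s
9–11 s: ½(-8 + -11)(2) = -19 cm/s
11–17 s: ½(-11 + -4)(6) = -45 cm/s
Δv = -62.5 cm/s, so v(17) = -7 + (-62.5) = -69.5 cm/s.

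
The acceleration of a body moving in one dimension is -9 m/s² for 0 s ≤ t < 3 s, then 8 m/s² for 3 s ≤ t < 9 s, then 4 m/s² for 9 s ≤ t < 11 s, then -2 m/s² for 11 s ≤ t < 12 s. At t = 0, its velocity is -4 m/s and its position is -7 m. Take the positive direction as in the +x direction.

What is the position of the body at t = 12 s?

On each constant-a segment, Δv = aΔt and Δx = v₀Δt + ½aΔt²; chain segment to segment.
0–3 s: v starts -4 m/s; Δx = -4·3 + ½·-9·3² = -52.5 m; v ends -31 m/s.
3–9 s: v starts -31 m/s; Δx = -31·6 + ½·8·6² = -42 m; v ends 17 m/s.
9–11 s: v starts 17 m/s; Δx = 17·2 + ½·4·2² = 42 m; v ends 25 m/s.
11–12 s: v starts 25 m/s; Δx = 25·1 + ½·-2·1² = 24 m; v ends 23 m/s.
x(12) = -7 + Σ Δx = -35.5 m.

-35.5 m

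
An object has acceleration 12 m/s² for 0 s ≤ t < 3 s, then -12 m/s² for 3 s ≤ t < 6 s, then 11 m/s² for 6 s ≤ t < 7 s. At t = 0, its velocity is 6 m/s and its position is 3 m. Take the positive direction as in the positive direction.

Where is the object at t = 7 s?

On each constant-a segment, Δv = aΔt and Δx = v₀Δt + ½aΔt²; chain segment to segment.
0–3 s: v starts 6 m/s; Δx = 6·3 + ½·12·3² = 72 m; v ends 42 m/s.
3–6 s: v starts 42 m/s; Δx = 42·3 + ½·-12·3² = 72 m; v ends 6 m/s.
6–7 s: v starts 6 m/s; Δx = 6·1 + ½·11·1² = 11.5 m; v ends 17 m/s.
x(7) = 3 + Σ Δx = 158.5 m.

158.5 m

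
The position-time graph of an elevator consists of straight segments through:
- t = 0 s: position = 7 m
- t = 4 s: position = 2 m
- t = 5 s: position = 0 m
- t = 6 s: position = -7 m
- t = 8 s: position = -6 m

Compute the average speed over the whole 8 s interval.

1.875 m/s

Average speed = (total path length)/(elapsed time); on a piecewise-linear x-t graph the path length is Σ|Δx|.
0–4 s: |Δx| = |2 − 7| = 5 m
4–5 s: |Δx| = |0 − 2| = 2 m
5–6 s: |Δx| = |-7 − 0| = 7 m
6–8 s: |Δx| = |-6 − -7| = 1 m
Total path = 15 m; average speed = 15/8 = 1.875 m/s.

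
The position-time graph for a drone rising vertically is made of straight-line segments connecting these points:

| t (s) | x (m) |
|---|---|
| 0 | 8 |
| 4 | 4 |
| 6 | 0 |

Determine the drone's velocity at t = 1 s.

-1 m/s

Velocity is the slope of the x-t graph on 0–4 s: (4 − 8)/(4 − 0) = -1 m/s.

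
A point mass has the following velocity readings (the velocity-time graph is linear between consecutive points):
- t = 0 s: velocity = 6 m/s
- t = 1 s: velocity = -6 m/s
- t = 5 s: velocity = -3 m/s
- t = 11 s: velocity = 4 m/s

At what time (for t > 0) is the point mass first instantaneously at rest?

v changes sign on 0–1 s (from 6 to -6); the graph is linear there, so v = 0 at t = 0 + (-6)·(1 − 0)/(-6 − 6) = 0.5 s.

t = 0.5 s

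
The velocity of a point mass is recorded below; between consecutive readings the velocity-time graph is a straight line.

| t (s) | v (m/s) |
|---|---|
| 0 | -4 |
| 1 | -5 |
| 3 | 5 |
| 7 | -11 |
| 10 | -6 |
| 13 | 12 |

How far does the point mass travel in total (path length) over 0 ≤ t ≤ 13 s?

Distance (not displacement) is the total path length: add the absolute areas under v-t.
0–1 s: |½(-4 + -5)(1)| = 4.5 m
1–3 s: v = 0 at t = 2 s; triangle areas 2.5 + 2.5 = 5 m
3–7 s: v = 0 at t = 4.25 s; triangle areas 3.125 + 15.125 = 18.25 m
7–10 s: |½(-11 + -6)(3)| = 25.5 m
10–13 s: v = 0 at t = 11 s; triangle areas 3 + 12 = 15 m
Total distance = 68.25 m

68.25 m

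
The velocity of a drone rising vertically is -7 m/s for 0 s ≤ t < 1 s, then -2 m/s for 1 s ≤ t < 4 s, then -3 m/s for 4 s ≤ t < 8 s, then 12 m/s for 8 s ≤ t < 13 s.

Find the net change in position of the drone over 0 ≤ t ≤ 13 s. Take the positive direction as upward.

Displacement is the signed area under the v-t curve.
0–1 s: -7 × 1 = -7 m
1–4 s: -2 × 3 = -6 m
4–8 s: -3 × 4 = -12 m
8–13 s: 12 × 5 = 60 m
Net displacement = 35 m

35 m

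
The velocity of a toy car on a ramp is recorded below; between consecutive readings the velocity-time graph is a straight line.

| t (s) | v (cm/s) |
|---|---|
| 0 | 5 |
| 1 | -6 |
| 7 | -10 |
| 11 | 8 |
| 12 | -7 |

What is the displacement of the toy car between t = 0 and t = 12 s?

-52 cm

Displacement is the signed area under the v-t curve.
0–1 s: ½(5 + -6)(1) = -0.5 cm
1–7 s: ½(-6 + -10)(6) = -48 cm
7–11 s: ½(-10 + 8)(4) = -4 cm
11–12 s: ½(8 + -7)(1) = 0.5 cm
Net displacement = -52 cm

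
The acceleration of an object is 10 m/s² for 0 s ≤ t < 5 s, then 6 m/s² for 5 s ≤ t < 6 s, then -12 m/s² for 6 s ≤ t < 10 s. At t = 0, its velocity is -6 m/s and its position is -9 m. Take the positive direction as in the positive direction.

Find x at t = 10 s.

237 m

On each constant-a segment, Δv = aΔt and Δx = v₀Δt + ½aΔt²; chain segment to segment.
0–5 s: v starts -6 m/s; Δx = -6·5 + ½·10·5² = 95 m; v ends 44 m/s.
5–6 s: v starts 44 m/s; Δx = 44·1 + ½·6·1² = 47 m; v ends 50 m/s.
6–10 s: v starts 50 m/s; Δx = 50·4 + ½·-12·4² = 104 m; v ends 2 m/s.
x(10) = -9 + Σ Δx = 237 m.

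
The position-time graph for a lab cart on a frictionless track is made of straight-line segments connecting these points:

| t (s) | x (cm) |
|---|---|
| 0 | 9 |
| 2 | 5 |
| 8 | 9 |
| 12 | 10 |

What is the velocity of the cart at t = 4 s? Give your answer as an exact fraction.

Velocity is the slope of the x-t graph on 2–8 s: (9 − 5)/(8 − 2) = 2/3 cm/s.

2/3 cm/s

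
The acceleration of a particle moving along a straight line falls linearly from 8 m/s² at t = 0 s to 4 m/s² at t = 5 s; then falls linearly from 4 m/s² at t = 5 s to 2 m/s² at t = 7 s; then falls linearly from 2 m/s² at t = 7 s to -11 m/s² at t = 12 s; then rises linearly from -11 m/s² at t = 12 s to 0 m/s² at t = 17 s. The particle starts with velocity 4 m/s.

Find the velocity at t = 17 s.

-10 m/s

Δv equals the area under the a-t graph; then v = v₀ + Δv.
0–5 s: ½(8 + 4)(5) = 30 m/s
5–7 s: ½(4 + 2)(2) = 6 m/s
7–12 s: ½(2 + -11)(5) = -22.5 m/s
12–17 s: ½(-11 + 0)(5) = -27.5 m/s
Δv = -14 m/s, so v(17) = 4 + (-14) = -10 m/s.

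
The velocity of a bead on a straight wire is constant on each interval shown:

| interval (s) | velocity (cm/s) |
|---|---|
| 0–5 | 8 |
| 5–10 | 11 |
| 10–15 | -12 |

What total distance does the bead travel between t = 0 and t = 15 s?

155 cm

Distance (not displacement) is the total path length: add the absolute areas under v-t.
0–5 s: |8| × 5 = 40 cm
5–10 s: |11| × 5 = 55 cm
10–15 s: |-12| × 5 = 60 cm
Total distance = 155 cm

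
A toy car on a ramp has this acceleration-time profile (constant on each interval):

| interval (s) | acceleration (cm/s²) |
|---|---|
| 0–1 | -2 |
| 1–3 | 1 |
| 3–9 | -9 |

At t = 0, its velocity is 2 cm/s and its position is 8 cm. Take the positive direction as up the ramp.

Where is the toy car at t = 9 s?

-139 cm

On each constant-a segment, Δv = aΔt and Δx = v₀Δt + ½aΔt²; chain segment to segment.
0–1 s: v starts 2 cm/s; Δx = 2·1 + ½·-2·1² = 1 cm; v ends 0 cm/s.
1–3 s: v starts 0 cm/s; Δx = 0·2 + ½·1·2² = 2 cm; v ends 2 cm/s.
3–9 s: v starts 2 cm/s; Δx = 2·6 + ½·-9·6² = -150 cm; v ends -52 cm/s.
x(9) = 8 + Σ Δx = -139 cm.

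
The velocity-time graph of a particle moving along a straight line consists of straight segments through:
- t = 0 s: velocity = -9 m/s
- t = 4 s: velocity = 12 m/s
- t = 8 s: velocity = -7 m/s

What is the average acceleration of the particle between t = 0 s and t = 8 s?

Average acceleration = Δv/Δt = (-7 − -9)/(8 − 0) = 0.25 m/s².

0.25 m/s²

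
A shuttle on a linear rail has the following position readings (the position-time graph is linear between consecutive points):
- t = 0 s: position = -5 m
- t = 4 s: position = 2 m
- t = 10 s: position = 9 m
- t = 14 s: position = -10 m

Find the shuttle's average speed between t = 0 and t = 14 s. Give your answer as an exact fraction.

33/14 m/s

Average speed = (total path length)/(elapsed time); on a piecewise-linear x-t graph the path length is Σ|Δx|.
0–4 s: |Δx| = |2 − -5| = 7 m
4–10 s: |Δx| = |9 − 2| = 7 m
10–14 s: |Δx| = |-10 − 9| = 19 m
Total path = 33 m; average speed = 33/14 = 33/14 m/s.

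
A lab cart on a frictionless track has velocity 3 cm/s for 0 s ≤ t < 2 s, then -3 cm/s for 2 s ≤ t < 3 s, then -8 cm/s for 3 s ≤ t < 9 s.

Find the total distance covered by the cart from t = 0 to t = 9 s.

Distance (not displacement) is the total path length: add the absolute areas under v-t.
0–2 s: |3| × 2 = 6 cm
2–3 s: |-3| × 1 = 3 cm
3–9 s: |-8| × 6 = 48 cm
Total distance = 57 cm

57 cm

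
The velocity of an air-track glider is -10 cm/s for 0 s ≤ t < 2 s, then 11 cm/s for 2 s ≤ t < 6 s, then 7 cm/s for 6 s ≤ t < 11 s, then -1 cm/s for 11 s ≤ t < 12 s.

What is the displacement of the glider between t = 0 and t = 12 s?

58 cm

Displacement is the signed area under the v-t curve.
0–2 s: -10 × 2 = -20 cm
2–6 s: 11 × 4 = 44 cm
6–11 s: 7 × 5 = 35 cm
11–12 s: -1 × 1 = -1 cm
Net displacement = 58 cm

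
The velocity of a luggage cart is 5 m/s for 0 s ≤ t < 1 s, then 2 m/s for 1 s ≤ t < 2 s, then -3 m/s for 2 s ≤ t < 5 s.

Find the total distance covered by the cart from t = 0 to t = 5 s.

Total distance travelled is ∫|v| dt — sum the magnitudes of each area piece.
0–1 s: |5| × 1 = 5 m
1–2 s: |2| × 1 = 2 m
2–5 s: |-3| × 3 = 9 m
Total distance = 16 m

16 m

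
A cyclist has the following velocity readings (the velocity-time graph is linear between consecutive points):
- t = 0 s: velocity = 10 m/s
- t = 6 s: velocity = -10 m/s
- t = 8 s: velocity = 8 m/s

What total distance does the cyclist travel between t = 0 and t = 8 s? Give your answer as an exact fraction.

Total distance travelled is ∫|v| dt — sum the magnitudes of each area piece.
0–6 s: v = 0 at t = 3 s; triangle areas 15 + 15 = 30 m
6–8 s: v = 0 at t = 64/9 s; triangle areas 50/9 + 32/9 = 82/9 m
Total distance = 352/9 m

352/9 m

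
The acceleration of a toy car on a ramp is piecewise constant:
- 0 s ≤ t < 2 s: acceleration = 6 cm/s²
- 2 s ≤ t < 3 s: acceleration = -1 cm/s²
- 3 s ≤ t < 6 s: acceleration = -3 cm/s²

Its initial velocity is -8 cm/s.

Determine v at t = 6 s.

Δv equals the area under the a-t graph; then v = v₀ + Δv.
0–2 s: 6 × 2 = 12 cm/s
2–3 s: -1 × 1 = -1 cm/s
3–6 s: -3 × 3 = -9 cm/s
Δv = 2 cm/s, so v(6) = -8 + (2) = -6 cm/s.

-6 cm/s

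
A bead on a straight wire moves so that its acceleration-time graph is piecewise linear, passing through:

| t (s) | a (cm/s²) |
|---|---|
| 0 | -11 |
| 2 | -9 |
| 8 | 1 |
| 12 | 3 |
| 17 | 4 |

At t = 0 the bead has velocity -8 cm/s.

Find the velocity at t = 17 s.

Δv equals the area under the a-t graph; then v = v₀ + Δv.
0–2 s: ½(-11 + -9)(2) = -20 cm/s
2–8 s: ½(-9 + 1)(6) = -24 cm/s
8–12 s: ½(1 + 3)(4) = 8 cm/s
12–17 s: ½(3 + 4)(5) = 17.5 cm/s
Δv = -18.5 cm/s, so v(17) = -8 + (-18.5) = -26.5 cm/s.

-26.5 cm/s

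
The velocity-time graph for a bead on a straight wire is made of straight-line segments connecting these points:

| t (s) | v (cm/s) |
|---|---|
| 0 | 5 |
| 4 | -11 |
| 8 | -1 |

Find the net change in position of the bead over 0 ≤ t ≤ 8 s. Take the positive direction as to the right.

Net displacement equals the area under the velocity-time graph (areas below the axis count negative).
0–4 s: ½(5 + -11)(4) = -12 cm
4–8 s: ½(-11 + -1)(4) = -24 cm
Net displacement = -36 cm

-36 cm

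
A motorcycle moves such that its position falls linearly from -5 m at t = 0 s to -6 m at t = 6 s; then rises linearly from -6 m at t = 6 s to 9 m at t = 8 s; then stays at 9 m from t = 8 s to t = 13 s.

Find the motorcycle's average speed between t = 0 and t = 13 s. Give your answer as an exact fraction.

Average speed = (total path length)/(elapsed time); on a piecewise-linear x-t graph the path length is Σ|Δx|.
0–6 s: |Δx| = |-6 − -5| = 1 m
6–8 s: |Δx| = |9 − -6| = 15 m
8–13 s: |Δx| = |9 − 9| = 0 m
Total path = 16 m; average speed = 16/13 = 16/13 m/s.

16/13 m/s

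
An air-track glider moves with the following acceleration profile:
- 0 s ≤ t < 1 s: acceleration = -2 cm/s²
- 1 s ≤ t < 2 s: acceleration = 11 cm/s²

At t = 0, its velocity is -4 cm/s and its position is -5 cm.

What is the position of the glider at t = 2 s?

On each constant-a segment, Δv = aΔt and Δx = v₀Δt + ½aΔt²; chain segment to segment.
0–1 s: v starts -4 cm/s; Δx = -4·1 + ½·-2·1² = -5 cm; v ends -6 cm/s.
1–2 s: v starts -6 cm/s; Δx = -6·1 + ½·11·1² = -0.5 cm; v ends 5 cm/s.
x(2) = -5 + Σ Δx = -10.5 cm.

-10.5 cm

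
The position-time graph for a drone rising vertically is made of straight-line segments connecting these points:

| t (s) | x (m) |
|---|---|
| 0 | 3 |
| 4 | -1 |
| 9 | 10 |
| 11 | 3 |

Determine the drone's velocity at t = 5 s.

Velocity is the slope of the x-t graph on 4–9 s: (10 − -1)/(9 − 4) = 2.2 m/s.

2.2 m/s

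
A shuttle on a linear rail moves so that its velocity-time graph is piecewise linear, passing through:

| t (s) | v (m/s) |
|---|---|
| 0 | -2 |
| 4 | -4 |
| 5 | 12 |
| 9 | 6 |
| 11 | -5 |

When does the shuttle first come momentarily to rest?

v changes sign on 4–5 s (from -4 to 12); the graph is linear there, so v = 0 at t = 4 + (4)·(5 − 4)/(12 − -4) = 4.25 s.

t = 4.25 s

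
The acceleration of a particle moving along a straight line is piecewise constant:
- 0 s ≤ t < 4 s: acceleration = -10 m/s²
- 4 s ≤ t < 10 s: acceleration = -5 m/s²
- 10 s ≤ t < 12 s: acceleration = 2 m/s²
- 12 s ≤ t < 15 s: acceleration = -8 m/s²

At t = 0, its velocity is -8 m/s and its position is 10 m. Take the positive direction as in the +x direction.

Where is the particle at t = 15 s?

On each constant-a segment, Δv = aΔt and Δx = v₀Δt + ½aΔt²; chain segment to segment.
0–4 s: v starts -8 m/s; Δx = -8·4 + ½·-10·4² = -112 m; v ends -48 m/s.
4–10 s: v starts -48 m/s; Δx = -48·6 + ½·-5·6² = -378 m; v ends -78 m/s.
10–12 s: v starts -78 m/s; Δx = -78·2 + ½·2·2² = -152 m; v ends -74 m/s.
12–15 s: v starts -74 m/s; Δx = -74·3 + ½·-8·3² = -258 m; v ends -98 m/s.
x(15) = 10 + Σ Δx = -890 m.

-890 m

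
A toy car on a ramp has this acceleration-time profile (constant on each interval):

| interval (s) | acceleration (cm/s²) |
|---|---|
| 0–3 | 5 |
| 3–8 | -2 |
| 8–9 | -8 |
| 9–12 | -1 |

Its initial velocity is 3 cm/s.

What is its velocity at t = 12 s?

-3 cm/s

Δv equals the area under the a-t graph; then v = v₀ + Δv.
0–3 s: 5 × 3 = 15 cm/s
3–8 s: -2 × 5 = -10 cm/s
8–9 s: -8 × 1 = -8 cm/s
9–12 s: -1 × 3 = -3 cm/s
Δv = -6 cm/s, so v(12) = 3 + (-6) = -3 cm/s.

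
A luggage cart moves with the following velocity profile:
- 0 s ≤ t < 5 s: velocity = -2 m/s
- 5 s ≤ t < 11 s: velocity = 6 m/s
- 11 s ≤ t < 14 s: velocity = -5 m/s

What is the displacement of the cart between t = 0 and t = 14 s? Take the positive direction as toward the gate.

11 m

Net displacement equals the area under the velocity-time graph (areas below the axis count negative).
0–5 s: -2 × 5 = -10 m
5–11 s: 6 × 6 = 36 m
11–14 s: -5 × 3 = -15 m
Net displacement = 11 m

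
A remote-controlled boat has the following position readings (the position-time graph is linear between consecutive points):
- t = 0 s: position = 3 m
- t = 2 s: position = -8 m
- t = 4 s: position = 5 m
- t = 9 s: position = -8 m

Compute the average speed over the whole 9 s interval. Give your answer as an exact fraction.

Average speed = (total path length)/(elapsed time); on a piecewise-linear x-t graph the path length is Σ|Δx|.
0–2 s: |Δx| = |-8 − 3| = 11 m
2–4 s: |Δx| = |5 − -8| = 13 m
4–9 s: |Δx| = |-8 − 5| = 13 m
Total path = 37 m; average speed = 37/9 = 37/9 m/s.

37/9 m/s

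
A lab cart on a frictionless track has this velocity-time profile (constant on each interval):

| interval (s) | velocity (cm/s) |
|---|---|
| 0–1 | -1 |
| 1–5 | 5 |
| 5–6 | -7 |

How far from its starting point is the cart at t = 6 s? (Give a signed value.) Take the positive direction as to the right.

Net displacement equals the area under the velocity-time graph (areas below the axis count negative).
0–1 s: -1 × 1 = -1 cm
1–5 s: 5 × 4 = 20 cm
5–6 s: -7 × 1 = -7 cm
Net displacement = 12 cm

12 cm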